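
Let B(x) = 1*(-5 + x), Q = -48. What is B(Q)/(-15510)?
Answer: 53/15510 ≈ 0.0034171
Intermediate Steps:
B(x) = -5 + x
B(Q)/(-15510) = (-5 - 48)/(-15510) = -53*(-1/15510) = 53/15510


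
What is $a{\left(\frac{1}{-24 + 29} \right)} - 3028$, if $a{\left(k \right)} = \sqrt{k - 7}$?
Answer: $-3028 + \frac{i \sqrt{170}}{5} \approx -3028.0 + 2.6077 i$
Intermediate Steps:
$a{\left(k \right)} = \sqrt{-7 + k}$
$a{\left(\frac{1}{-24 + 29} \right)} - 3028 = \sqrt{-7 + \frac{1}{-24 + 29}} - 3028 = \sqrt{-7 + \frac{1}{5}} - 3028 = \sqrt{- \frac{34}{5}} - 3028 = \frac{i \sqrt{170}}{5} - 3028 = -3028 + \frac{i \sqrt{170}}{5}$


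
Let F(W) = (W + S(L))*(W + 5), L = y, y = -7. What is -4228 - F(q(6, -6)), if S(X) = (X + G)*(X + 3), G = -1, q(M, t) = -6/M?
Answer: -4352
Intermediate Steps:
L = -7
S(X) = (-1 + X)*(3 + X) (S(X) = (X - 1)*(X + 3) = (-1 + X)*(3 + X))
F(W) = (5 + W)*(32 + W) (F(W) = (W + (-3 + (-7)² + 2*(-7)))*(W + 5) = (W + (-3 + 49 - 14))*(5 + W) = (W + 32)*(5 + W) = (32 + W)*(5 + W) = (5 + W)*(32 + W))
-4228 - F(q(6, -6)) = -4228 - (160 + (-6/6)² + 37*(-6/6)) = -4228 - (160 + (-6*⅙)² + 37*(-6*⅙)) = -4228 - (160 + (-1)² + 37*(-1)) = -4228 - (160 + 1 - 37) = -4228 - 1*124 = -4228 - 124 = -4352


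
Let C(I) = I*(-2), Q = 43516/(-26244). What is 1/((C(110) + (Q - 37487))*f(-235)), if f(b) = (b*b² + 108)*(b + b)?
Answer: -6561/1509068474901487940 ≈ -4.3477e-15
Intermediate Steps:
Q = -10879/6561 (Q = 43516*(-1/26244) = -10879/6561 ≈ -1.6581)
C(I) = -2*I
f(b) = 2*b*(108 + b³) (f(b) = (b³ + 108)*(2*b) = (108 + b³)*(2*b) = 2*b*(108 + b³))
1/((C(110) + (Q - 37487))*f(-235)) = 1/((-2*110 + (-10879/6561 - 37487))*((2*(-235)*(108 + (-235)³)))) = 1/((-220 - 245963086/6561)*((2*(-235)*(108 - 12977875)))) = 1/((-247406506/6561)*((2*(-235)*(-12977767)))) = -6561/247406506/6099550490 = -6561/247406506*1/6099550490 = -6561/1509068474901487940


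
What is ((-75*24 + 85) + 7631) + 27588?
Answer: 33504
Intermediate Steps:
((-75*24 + 85) + 7631) + 27588 = ((-1800 + 85) + 7631) + 27588 = (-1715 + 7631) + 27588 = 5916 + 27588 = 33504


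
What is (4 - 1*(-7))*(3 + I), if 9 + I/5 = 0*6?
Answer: -462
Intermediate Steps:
I = -45 (I = -45 + 5*(0*6) = -45 + 5*0 = -45 + 0 = -45)
(4 - 1*(-7))*(3 + I) = (4 - 1*(-7))*(3 - 45) = (4 + 7)*(-42) = 11*(-42) = -462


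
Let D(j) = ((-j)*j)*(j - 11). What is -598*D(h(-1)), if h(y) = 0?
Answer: 0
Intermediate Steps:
D(j) = -j²*(-11 + j) (D(j) = (-j²)*(-11 + j) = -j²*(-11 + j))
-598*D(h(-1)) = -598*0²*(11 - 1*0) = -0*(11 + 0) = -0*11 = -598*0 = 0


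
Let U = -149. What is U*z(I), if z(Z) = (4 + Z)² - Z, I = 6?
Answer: -14006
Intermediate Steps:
U*z(I) = -149*((4 + 6)² - 1*6) = -149*(10² - 6) = -149*(100 - 6) = -149*94 = -14006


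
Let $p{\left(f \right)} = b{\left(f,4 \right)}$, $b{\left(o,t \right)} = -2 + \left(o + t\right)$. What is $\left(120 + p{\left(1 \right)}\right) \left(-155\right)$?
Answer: $-19065$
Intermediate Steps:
$b{\left(o,t \right)} = -2 + o + t$
$p{\left(f \right)} = 2 + f$ ($p{\left(f \right)} = -2 + f + 4 = 2 + f$)
$\left(120 + p{\left(1 \right)}\right) \left(-155\right) = \left(120 + \left(2 + 1\right)\right) \left(-155\right) = \left(120 + 3\right) \left(-155\right) = 123 \left(-155\right) = -19065$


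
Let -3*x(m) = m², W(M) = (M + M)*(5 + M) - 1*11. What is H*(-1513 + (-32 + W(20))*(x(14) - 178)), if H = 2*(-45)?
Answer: 21094470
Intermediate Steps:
W(M) = -11 + 2*M*(5 + M) (W(M) = (2*M)*(5 + M) - 11 = 2*M*(5 + M) - 11 = -11 + 2*M*(5 + M))
H = -90
x(m) = -m²/3
H*(-1513 + (-32 + W(20))*(x(14) - 178)) = -90*(-1513 + (-32 + (-11 + 2*20² + 10*20))*(-⅓*14² - 178)) = -90*(-1513 + (-32 + (-11 + 2*400 + 200))*(-⅓*196 - 178)) = -90*(-1513 + (-32 + (-11 + 800 + 200))*(-196/3 - 178)) = -90*(-1513 + (-32 + 989)*(-730/3)) = -90*(-1513 + 957*(-730/3)) = -90*(-1513 - 232870) = -90*(-234383) = 21094470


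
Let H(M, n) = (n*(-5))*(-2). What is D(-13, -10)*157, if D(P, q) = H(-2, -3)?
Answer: -4710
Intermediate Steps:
H(M, n) = 10*n (H(M, n) = -5*n*(-2) = 10*n)
D(P, q) = -30 (D(P, q) = 10*(-3) = -30)
D(-13, -10)*157 = -30*157 = -4710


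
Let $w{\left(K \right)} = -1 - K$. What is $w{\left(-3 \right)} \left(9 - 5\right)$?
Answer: $8$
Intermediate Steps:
$w{\left(-3 \right)} \left(9 - 5\right) = \left(-1 - -3\right) \left(9 - 5\right) = \left(-1 + 3\right) 4 = 2 \cdot 4 = 8$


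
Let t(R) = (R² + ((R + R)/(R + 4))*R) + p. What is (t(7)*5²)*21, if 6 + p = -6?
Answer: 265125/11 ≈ 24102.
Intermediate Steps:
p = -12 (p = -6 - 6 = -12)
t(R) = -12 + R² + 2*R²/(4 + R) (t(R) = (R² + ((R + R)/(R + 4))*R) - 12 = (R² + ((2*R)/(4 + R))*R) - 12 = (R² + (2*R/(4 + R))*R) - 12 = (R² + 2*R²/(4 + R)) - 12 = -12 + R² + 2*R²/(4 + R))
(t(7)*5²)*21 = (((-48 + 7³ - 12*7 + 6*7²)/(4 + 7))*5²)*21 = (((-48 + 343 - 84 + 6*49)/11)*25)*21 = (((-48 + 343 - 84 + 294)/11)*25)*21 = (((1/11)*505)*25)*21 = ((505/11)*25)*21 = (12625/11)*21 = 265125/11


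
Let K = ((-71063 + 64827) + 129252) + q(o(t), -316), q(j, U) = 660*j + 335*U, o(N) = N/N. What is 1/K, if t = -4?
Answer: 1/17816 ≈ 5.6129e-5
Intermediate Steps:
o(N) = 1
q(j, U) = 335*U + 660*j
K = 17816 (K = ((-71063 + 64827) + 129252) + (335*(-316) + 660*1) = (-6236 + 129252) + (-105860 + 660) = 123016 - 105200 = 17816)
1/K = 1/17816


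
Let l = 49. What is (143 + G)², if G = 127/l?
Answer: 50893956/2401 ≈ 21197.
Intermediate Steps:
G = 127/49 ≈ 2.5918
(143 + G)² = (143 + 127/49)² = (7134/49)² = 50893956/2401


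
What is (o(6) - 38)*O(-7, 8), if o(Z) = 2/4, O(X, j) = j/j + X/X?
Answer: -75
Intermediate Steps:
O(X, j) = 2 (O(X, j) = 1 + 1 = 2)
o(Z) = 1/2 (o(Z) = 2*(1/4) = 1/2)
(o(6) - 38)*O(-7, 8) = (1/2 - 38)*2 = -75/2*2 = -75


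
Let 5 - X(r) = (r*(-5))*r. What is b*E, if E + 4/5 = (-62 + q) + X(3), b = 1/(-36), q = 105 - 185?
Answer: 116/45 ≈ 2.5778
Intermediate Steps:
q = -80
X(r) = 5 + 5*r² (X(r) = 5 - r*(-5)*r = 5 - (-5*r)*r = 5 - (-5)*r² = 5 + 5*r²)
b = -1/36 ≈ -0.027778
E = -464/5 (E = -⅘ + ((-62 - 80) + (5 + 5*3²)) = -⅘ + (-142 + (5 + 5*9)) = -⅘ + (-142 + (5 + 45)) = -⅘ + (-142 + 50) = -⅘ - 92 = -464/5 ≈ -92.800)
b*E = -1/36*(-464/5) = 116/45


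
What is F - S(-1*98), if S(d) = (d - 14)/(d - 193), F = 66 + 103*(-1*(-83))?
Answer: 2506853/291 ≈ 8614.6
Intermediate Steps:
F = 8615 (F = 66 + 103*83 = 66 + 8549 = 8615)
S(d) = (-14 + d)/(-193 + d)
F - S(-1*98) = 8615 - (-14 - 1*98)/(-193 - 1*98) = 8615 - (-14 - 98)/(-193 - 98) = 8615 - (-112)/(-291) = 8615 - (-1)*(-112)/291 = 8615 - 1*112/291 = 8615 - 112/291 = 2506853/291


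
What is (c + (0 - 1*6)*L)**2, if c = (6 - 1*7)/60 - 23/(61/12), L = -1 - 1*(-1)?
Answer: 276257641/13395600 ≈ 20.623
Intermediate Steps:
L = 0 (L = -1 + 1 = 0)
c = -16621/3660 (c = (6 - 7)*(1/60) - 23/(61*(1/12)) = -1*1/60 - 23/61/12 = -1/60 - 23*12/61 = -1/60 - 276/61 = -16621/3660 ≈ -4.5413)
(c + (0 - 1*6)*L)**2 = (-16621/3660 + (0 - 1*6)*0)**2 = (-16621/3660 + (0 - 6)*0)**2 = (-16621/3660 - 6*0)**2 = (-16621/3660 + 0)**2 = (-16621/3660)**2 = 276257641/13395600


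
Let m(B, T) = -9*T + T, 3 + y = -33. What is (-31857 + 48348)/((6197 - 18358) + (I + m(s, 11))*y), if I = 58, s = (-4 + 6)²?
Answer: -16491/11081 ≈ -1.4882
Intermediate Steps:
s = 4 (s = 2² = 4)
y = -36 (y = -3 - 33 = -36)
m(B, T) = -8*T
(-31857 + 48348)/((6197 - 18358) + (I + m(s, 11))*y) = (-31857 + 48348)/((6197 - 18358) + (58 - 8*11)*(-36)) = 16491/(-12161 + (58 - 88)*(-36)) = 16491/(-12161 - 30*(-36)) = 16491/(-12161 + 1080) = 16491/(-11081) = 16491*(-1/11081) = -16491/11081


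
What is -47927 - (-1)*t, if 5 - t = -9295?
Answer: -38627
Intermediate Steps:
t = 9300 (t = 5 - 1*(-9295) = 5 + 9295 = 9300)
-47927 - (-1)*t = -47927 - (-1)*9300 = -47927 - 1*(-9300) = -47927 + 9300 = -38627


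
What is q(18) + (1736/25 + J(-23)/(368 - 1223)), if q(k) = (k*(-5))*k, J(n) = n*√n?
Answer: -38764/25 + 23*I*√23/855 ≈ -1550.6 + 0.12901*I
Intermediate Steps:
J(n) = n^(3/2)
q(k) = -5*k² (q(k) = (-5*k)*k = -5*k²)
q(18) + (1736/25 + J(-23)/(368 - 1223)) = -5*18² + (1736/25 + (-23)^(3/2)/(368 - 1223)) = -5*324 + (1736*(1/25) - 23*I*√23/(-855)) = -1620 + (1736/25 - 23*I*√23*(-1/855)) = -1620 + (1736/25 + 23*I*√23/855) = -38764/25 + 23*I*√23/855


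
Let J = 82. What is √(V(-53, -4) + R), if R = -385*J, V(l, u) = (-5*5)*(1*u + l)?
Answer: I*√30145 ≈ 173.62*I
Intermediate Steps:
V(l, u) = -25*l - 25*u (V(l, u) = -25*(u + l) = -25*(l + u) = -25*l - 25*u)
R = -31570 (R = -385*82 = -31570)
√(V(-53, -4) + R) = √((-25*(-53) - 25*(-4)) - 31570) = √((1325 + 100) - 31570) = √(1425 - 31570) = √(-30145) = I*√30145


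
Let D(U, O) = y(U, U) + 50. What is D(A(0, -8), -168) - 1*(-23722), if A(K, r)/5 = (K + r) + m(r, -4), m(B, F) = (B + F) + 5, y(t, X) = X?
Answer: 23697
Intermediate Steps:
m(B, F) = 5 + B + F
A(K, r) = 5 + 5*K + 10*r (A(K, r) = 5*((K + r) + (5 + r - 4)) = 5*((K + r) + (1 + r)) = 5*(1 + K + 2*r) = 5 + 5*K + 10*r)
D(U, O) = 50 + U (D(U, O) = U + 50 = 50 + U)
D(A(0, -8), -168) - 1*(-23722) = (50 + (5 + 5*0 + 10*(-8))) - 1*(-23722) = (50 + (5 + 0 - 80)) + 23722 = (50 - 75) + 23722 = -25 + 23722 = 23697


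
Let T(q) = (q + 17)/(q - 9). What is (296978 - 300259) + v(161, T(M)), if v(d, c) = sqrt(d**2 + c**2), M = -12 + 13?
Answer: -3281 + sqrt(414817)/4 ≈ -3120.0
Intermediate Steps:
M = 1
T(q) = (17 + q)/(-9 + q)
v(d, c) = sqrt(c**2 + d**2)
(296978 - 300259) + v(161, T(M)) = (296978 - 300259) + sqrt(((17 + 1)/(-9 + 1))**2 + 161**2) = -3281 + sqrt((18/(-8))**2 + 25921) = -3281 + sqrt((-1/8*18)**2 + 25921) = -3281 + sqrt((-9/4)**2 + 25921) = -3281 + sqrt(81/16 + 25921) = -3281 + sqrt(414817/16) = -3281 + sqrt(414817)/4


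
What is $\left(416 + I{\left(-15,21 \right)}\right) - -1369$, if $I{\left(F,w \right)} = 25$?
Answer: $1810$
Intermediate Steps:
$\left(416 + I{\left(-15,21 \right)}\right) - -1369 = \left(416 + 25\right) - -1369 = 441 + \left(-212 + 1581\right) = 441 + 1369 = 1810$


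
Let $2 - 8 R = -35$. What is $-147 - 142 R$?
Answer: $- \frac{3215}{4} \approx -803.75$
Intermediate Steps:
$R = \frac{37}{8}$ ($R = \frac{1}{4} - - \frac{35}{8} = \frac{1}{4} + \frac{35}{8} = \frac{37}{8} \approx 4.625$)
$-147 - 142 R = -147 - \frac{2627}{4} = - \frac{3215}{4}$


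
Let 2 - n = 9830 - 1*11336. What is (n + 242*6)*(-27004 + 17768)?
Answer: -27338560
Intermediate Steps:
n = 1508 (n = 2 - (9830 - 1*11336) = 2 - (9830 - 11336) = 2 - 1*(-1506) = 2 + 1506 = 1508)
(n + 242*6)*(-27004 + 17768) = (1508 + 242*6)*(-27004 + 17768) = (1508 + 1452)*(-9236) = 2960*(-9236) = -27338560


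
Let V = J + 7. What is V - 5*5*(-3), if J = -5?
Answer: 77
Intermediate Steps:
V = 2 (V = -5 + 7 = 2)
V - 5*5*(-3) = 2 - 5*5*(-3) = 2 - 25*(-3) = 2 + 75 = 77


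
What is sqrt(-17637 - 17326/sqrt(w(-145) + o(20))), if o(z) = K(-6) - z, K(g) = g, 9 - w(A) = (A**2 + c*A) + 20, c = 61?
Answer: sqrt(-2632412004693 + 211671742*I*sqrt(12217))/12217 ≈ 0.59016 + 132.81*I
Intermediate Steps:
w(A) = -11 - A**2 - 61*A (w(A) = 9 - ((A**2 + 61*A) + 20) = 9 - (20 + A**2 + 61*A) = 9 + (-20 - A**2 - 61*A) = -11 - A**2 - 61*A)
o(z) = -6 - z
sqrt(-17637 - 17326/sqrt(w(-145) + o(20))) = sqrt(-17637 - 17326/sqrt((-11 - 1*(-145)**2 - 61*(-145)) + (-6 - 1*20))) = sqrt(-17637 - 17326/sqrt((-11 - 1*21025 + 8845) + (-6 - 20))) = sqrt(-17637 - 17326/sqrt((-11 - 21025 + 8845) - 26)) = sqrt(-17637 - 17326/sqrt(-12191 - 26)) = sqrt(-17637 - 17326*(-I*sqrt(12217)/12217)) = sqrt(-17637 - (-17326)*I*sqrt(12217)/12217) = sqrt(-17637 + 17326*I*sqrt(12217)/12217)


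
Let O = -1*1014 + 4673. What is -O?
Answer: -3659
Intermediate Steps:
O = 3659 (O = -1014 + 4673 = 3659)
-O = -1*3659 = -3659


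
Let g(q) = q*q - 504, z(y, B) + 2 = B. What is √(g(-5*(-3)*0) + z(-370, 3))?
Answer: I*√503 ≈ 22.428*I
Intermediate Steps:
z(y, B) = -2 + B
g(q) = -504 + q² (g(q) = q² - 504 = -504 + q²)
√(g(-5*(-3)*0) + z(-370, 3)) = √((-504 + (-5*(-3)*0)²) + (-2 + 3)) = √((-504 + (15*0)²) + 1) = √((-504 + 0²) + 1) = √((-504 + 0) + 1) = √(-504 + 1) = √(-503) = I*√503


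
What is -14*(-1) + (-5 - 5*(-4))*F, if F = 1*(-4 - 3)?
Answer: -91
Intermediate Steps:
F = -7 (F = 1*(-7) = -7)
-14*(-1) + (-5 - 5*(-4))*F = -14*(-1) + (-5 - 5*(-4))*(-7) = 14 + (-5 + 20)*(-7) = 14 + 15*(-7) = 14 - 105 = -91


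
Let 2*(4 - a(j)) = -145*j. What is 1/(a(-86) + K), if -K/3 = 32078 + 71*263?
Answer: -1/158484 ≈ -6.3098e-6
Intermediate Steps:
a(j) = 4 + 145*j/2 (a(j) = 4 - (-145)*j/2 = 4 + 145*j/2)
K = -152253 (K = -3*(32078 + 71*263) = -3*(32078 + 18673) = -3*50751 = -152253)
1/(a(-86) + K) = 1/((4 + (145/2)*(-86)) - 152253) = 1/((4 - 6235) - 152253) = 1/(-6231 - 152253) = 1/(-158484) = -1/158484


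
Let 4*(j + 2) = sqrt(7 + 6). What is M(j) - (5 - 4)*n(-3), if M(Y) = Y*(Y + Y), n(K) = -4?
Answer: 109/8 - 2*sqrt(13) ≈ 6.4139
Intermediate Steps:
j = -2 + sqrt(13)/4 (j = -2 + sqrt(7 + 6)/4 = -2 + sqrt(13)/4 ≈ -1.0986)
M(Y) = 2*Y**2 (M(Y) = Y*(2*Y) = 2*Y**2)
M(j) - (5 - 4)*n(-3) = 2*(-2 + sqrt(13)/4)**2 - (5 - 4)*(-4) = 2*(-2 + sqrt(13)/4)**2 - (-4) = 2*(-2 + sqrt(13)/4)**2 - 1*(-4) = 2*(-2 + sqrt(13)/4)**2 + 4 = 4 + 2*(-2 + sqrt(13)/4)**2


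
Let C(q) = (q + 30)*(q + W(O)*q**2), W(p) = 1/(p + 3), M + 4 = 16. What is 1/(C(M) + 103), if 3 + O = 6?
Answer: 1/1615 ≈ 0.00061920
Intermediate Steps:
M = 12 (M = -4 + 16 = 12)
O = 3 (O = -3 + 6 = 3)
W(p) = 1/(3 + p)
C(q) = (30 + q)*(q + q**2/6) (C(q) = (q + 30)*(q + q**2/(3 + 3)) = (30 + q)*(q + q**2/6))
1/(C(M) + 103) = 1/((1/6)*12*(180 + 12**2 + 36*12) + 103) = 1/((1/6)*12*(180 + 144 + 432) + 103) = 1/((1/6)*12*756 + 103) = 1/(1512 + 103) = 1/1615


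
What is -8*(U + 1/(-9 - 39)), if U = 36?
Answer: -1727/6 ≈ -287.83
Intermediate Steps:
-8*(U + 1/(-9 - 39)) = -8*(36 + 1/(-9 - 39)) = -8*(36 + 1/(-48)) = -8*(36 - 1/48) = -8*1727/48 = -1727/6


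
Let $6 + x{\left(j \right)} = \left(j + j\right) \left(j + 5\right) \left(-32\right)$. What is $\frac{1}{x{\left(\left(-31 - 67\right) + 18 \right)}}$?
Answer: $- \frac{1}{384006} \approx -2.6041 \cdot 10^{-6}$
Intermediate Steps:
$x{\left(j \right)} = -6 - 64 j \left(5 + j\right)$ ($x{\left(j \right)} = -6 + \left(j + j\right) \left(j + 5\right) \left(-32\right) = -6 + 2 j \left(5 + j\right) \left(-32\right) = -6 - 64 j \left(5 + j\right)$)
$\frac{1}{x{\left(\left(-31 - 67\right) + 18 \right)}} = \frac{1}{-6 - 320 \left(\left(-31 - 67\right) + 18\right) - 64 \left(\left(-31 - 67\right) + 18\right)^{2}} = \frac{1}{-6 - 320 \left(-98 + 18\right) - 64 \left(-98 + 18\right)^{2}} = \frac{1}{-6 - -25600 - 64 \left(-80\right)^{2}} = \frac{1}{-6 + 25600 - 409600} = \frac{1}{-384006} = - \frac{1}{384006}$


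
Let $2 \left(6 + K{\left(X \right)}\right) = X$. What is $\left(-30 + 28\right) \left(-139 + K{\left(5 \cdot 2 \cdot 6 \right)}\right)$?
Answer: $230$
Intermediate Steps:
$K{\left(X \right)} = -6 + \frac{X}{2}$
$\left(-30 + 28\right) \left(-139 + K{\left(5 \cdot 2 \cdot 6 \right)}\right) = \left(-30 + 28\right) \left(-139 - \left(6 - \frac{5 \cdot 2 \cdot 6}{2}\right)\right) = - 2 \left(-139 - \left(6 - \frac{10 \cdot 6}{2}\right)\right) = - 2 \left(-139 + \left(-6 + \frac{1}{2} \cdot 60\right)\right) = - 2 \left(-139 + \left(-6 + 30\right)\right) = - 2 \left(-139 + 24\right) = \left(-2\right) \left(-115\right) = 230$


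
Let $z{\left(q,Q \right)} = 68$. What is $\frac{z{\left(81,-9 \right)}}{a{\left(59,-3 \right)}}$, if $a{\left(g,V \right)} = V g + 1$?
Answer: $- \frac{17}{44} \approx -0.38636$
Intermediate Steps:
$a{\left(g,V \right)} = 1 + V g$
$\frac{z{\left(81,-9 \right)}}{a{\left(59,-3 \right)}} = \frac{68}{1 - 177} = \frac{68}{-176} = 68 \left(- \frac{1}{176}\right) = - \frac{17}{44}$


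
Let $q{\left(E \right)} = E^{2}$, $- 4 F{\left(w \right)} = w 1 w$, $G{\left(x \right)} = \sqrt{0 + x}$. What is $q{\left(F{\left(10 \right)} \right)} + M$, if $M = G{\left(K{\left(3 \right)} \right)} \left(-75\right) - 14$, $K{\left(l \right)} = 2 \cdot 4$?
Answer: $611 - 150 \sqrt{2} \approx 398.87$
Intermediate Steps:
$K{\left(l \right)} = 8$
$G{\left(x \right)} = \sqrt{x}$
$M = -14 - 150 \sqrt{2}$ ($M = \sqrt{8} \left(-75\right) - 14 = 2 \sqrt{2} \left(-75\right) - 14 = - 150 \sqrt{2} - 14 = -14 - 150 \sqrt{2} \approx -226.13$)
$F{\left(w \right)} = - \frac{w^{2}}{4}$ ($F{\left(w \right)} = - \frac{w 1 w}{4} = - \frac{w w}{4} = - \frac{w^{2}}{4}$)
$q{\left(F{\left(10 \right)} \right)} + M = \left(- \frac{10^{2}}{4}\right)^{2} - \left(14 + 150 \sqrt{2}\right) = \left(\left(- \frac{1}{4}\right) 100\right)^{2} - \left(14 + 150 \sqrt{2}\right) = \left(-25\right)^{2} - \left(14 + 150 \sqrt{2}\right) = 625 - \left(14 + 150 \sqrt{2}\right) = 611 - 150 \sqrt{2}$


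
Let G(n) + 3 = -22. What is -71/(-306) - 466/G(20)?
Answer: 144371/7650 ≈ 18.872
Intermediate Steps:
G(n) = -25 (G(n) = -3 - 22 = -25)
-71/(-306) - 466/G(20) = -71/(-306) - 466/(-25) = -71*(-1/306) - 466*(-1/25) = 71/306 + 466/25 = 144371/7650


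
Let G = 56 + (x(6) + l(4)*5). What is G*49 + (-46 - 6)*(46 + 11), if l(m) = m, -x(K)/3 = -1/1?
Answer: 907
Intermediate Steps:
x(K) = 3 (x(K) = -(-3)/1 = -(-3) = -3*(-1) = 3)
G = 79 (G = 56 + (3 + 4*5) = 56 + (3 + 20) = 56 + 23 = 79)
G*49 + (-46 - 6)*(46 + 11) = 79*49 + (-46 - 6)*(46 + 11) = 3871 - 52*57 = 3871 - 2964 = 907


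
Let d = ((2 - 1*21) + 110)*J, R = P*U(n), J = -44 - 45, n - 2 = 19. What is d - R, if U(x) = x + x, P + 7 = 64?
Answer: -10493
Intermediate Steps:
n = 21 (n = 2 + 19 = 21)
P = 57 (P = -7 + 64 = 57)
U(x) = 2*x
J = -89
R = 2394 (R = 57*(2*21) = 57*42 = 2394)
d = -8099 (d = ((2 - 1*21) + 110)*(-89) = ((2 - 21) + 110)*(-89) = (-19 + 110)*(-89) = 91*(-89) = -8099)
d - R = -8099 - 1*2394 = -8099 - 2394 = -10493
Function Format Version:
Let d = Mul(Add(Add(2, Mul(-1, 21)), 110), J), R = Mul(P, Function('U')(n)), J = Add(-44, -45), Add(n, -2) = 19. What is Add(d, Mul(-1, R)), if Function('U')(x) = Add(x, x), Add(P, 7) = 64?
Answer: -10493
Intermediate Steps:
n = 21 (n = Add(2, 19) = 21)
P = 57 (P = Add(-7, 64) = 57)
Function('U')(x) = Mul(2, x)
J = -89
R = 2394 (R = Mul(57, Mul(2, 21)) = Mul(57, 42) = 2394)
d = -8099 (d = Mul(Add(Add(2, Mul(-1, 21)), 110), -89) = Mul(Add(Add(2, -21), 110), -89) = Mul(Add(-19, 110), -89) = Mul(91, -89) = -8099)
Add(d, Mul(-1, R)) = Add(-8099, Mul(-1, 2394)) = Add(-8099, -2394) = -10493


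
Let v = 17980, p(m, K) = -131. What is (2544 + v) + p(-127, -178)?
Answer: 20393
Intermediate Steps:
(2544 + v) + p(-127, -178) = (2544 + 17980) - 131 = 20524 - 131 = 20393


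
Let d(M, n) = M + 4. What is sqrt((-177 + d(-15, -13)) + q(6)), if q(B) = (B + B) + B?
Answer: I*sqrt(170) ≈ 13.038*I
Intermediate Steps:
d(M, n) = 4 + M
q(B) = 3*B (q(B) = 2*B + B = 3*B)
sqrt((-177 + d(-15, -13)) + q(6)) = sqrt((-177 + (4 - 15)) + 3*6) = sqrt((-177 - 11) + 18) = sqrt(-188 + 18) = sqrt(-170) = I*sqrt(170)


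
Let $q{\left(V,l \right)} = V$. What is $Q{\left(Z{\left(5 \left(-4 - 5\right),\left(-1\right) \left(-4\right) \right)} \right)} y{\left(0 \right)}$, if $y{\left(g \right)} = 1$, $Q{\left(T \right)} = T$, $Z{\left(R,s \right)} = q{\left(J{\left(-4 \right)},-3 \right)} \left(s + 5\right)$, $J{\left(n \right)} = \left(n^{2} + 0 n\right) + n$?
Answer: $108$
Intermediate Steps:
$J{\left(n \right)} = n + n^{2}$ ($J{\left(n \right)} = \left(n^{2} + 0\right) + n = n^{2} + n = n + n^{2}$)
$Z{\left(R,s \right)} = 60 + 12 s$ ($Z{\left(R,s \right)} = - 4 \left(1 - 4\right) \left(s + 5\right) = \left(-4\right) \left(-3\right) \left(5 + s\right) = 12 \left(5 + s\right) = 60 + 12 s$)
$Q{\left(Z{\left(5 \left(-4 - 5\right),\left(-1\right) \left(-4\right) \right)} \right)} y{\left(0 \right)} = \left(60 + 12 \left(\left(-1\right) \left(-4\right)\right)\right) 1 = \left(60 + 12 \cdot 4\right) 1 = \left(60 + 48\right) 1 = 108 \cdot 1 = 108$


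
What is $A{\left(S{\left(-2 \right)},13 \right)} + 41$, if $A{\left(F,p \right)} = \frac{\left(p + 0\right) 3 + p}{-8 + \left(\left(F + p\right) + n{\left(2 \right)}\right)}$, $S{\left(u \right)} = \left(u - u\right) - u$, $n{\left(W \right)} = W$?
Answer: $\frac{421}{9} \approx 46.778$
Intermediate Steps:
$S{\left(u \right)} = - u$ ($S{\left(u \right)} = 0 - u = - u$)
$A{\left(F,p \right)} = \frac{4 p}{-6 + F + p}$ ($A{\left(F,p \right)} = \frac{\left(p + 0\right) 3 + p}{-8 + \left(\left(F + p\right) + 2\right)} = \frac{p 3 + p}{-8 + \left(2 + F + p\right)} = \frac{3 p + p}{-6 + F + p} = \frac{4 p}{-6 + F + p}$)
$A{\left(S{\left(-2 \right)},13 \right)} + 41 = 4 \cdot 13 \frac{1}{-6 - -2 + 13} + 41 = 4 \cdot 13 \frac{1}{-6 + 2 + 13} + 41 = 4 \cdot 13 \cdot \frac{1}{9} + 41 = \frac{52}{9} + 41 = \frac{421}{9}$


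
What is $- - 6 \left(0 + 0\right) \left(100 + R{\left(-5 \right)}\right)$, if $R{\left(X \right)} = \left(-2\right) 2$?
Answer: $0$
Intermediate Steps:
$R{\left(X \right)} = -4$
$- - 6 \left(0 + 0\right) \left(100 + R{\left(-5 \right)}\right) = - - 6 \left(0 + 0\right) \left(100 - 4\right) = - \left(-6\right) 0 \cdot 96 = - 0 \cdot 96 = \left(-1\right) 0 = 0$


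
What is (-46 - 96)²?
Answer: 20164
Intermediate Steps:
(-46 - 96)² = (-142)² = 20164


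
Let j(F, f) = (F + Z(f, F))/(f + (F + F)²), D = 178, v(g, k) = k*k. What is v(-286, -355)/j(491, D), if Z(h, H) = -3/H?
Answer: 29840859997025/120539 ≈ 2.4756e+8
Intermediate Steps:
v(g, k) = k²
j(F, f) = (F - 3/F)/(f + 4*F²) (j(F, f) = (F - 3/F)/(f + (F + F)²) = (F - 3/F)/(f + (2*F)²) = (F - 3/F)/(f + 4*F²))
v(-286, -355)/j(491, D) = (-355)²/(((-3 + 491²)/(491*(178 + 4*491²)))) = 126025/(((-3 + 241081)/(491*(178 + 4*241081)))) = 126025/(((1/491)*241078/(178 + 964324))) = 126025/(((1/491)*241078/964502)) = 126025/(((1/491)*(1/964502)*241078)) = 126025/(120539/236785241) = 126025*(236785241/120539) = 29840859997025/120539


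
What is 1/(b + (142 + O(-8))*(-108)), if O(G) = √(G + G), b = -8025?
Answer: -7787/181974315 + 48*I/60658105 ≈ -4.2792e-5 + 7.9132e-7*I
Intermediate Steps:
O(G) = √2*√G (O(G) = √(2*G) = √2*√G)
1/(b + (142 + O(-8))*(-108)) = 1/(-8025 + (142 + √2*√(-8))*(-108)) = 1/(-8025 + (142 + √2*(2*I*√2))*(-108)) = 1/(-8025 + (142 + 4*I)*(-108)) = 1/(-8025 + (-15336 - 432*I)) = 1/(-23361 - 432*I) = (-23361 + 432*I)/545922945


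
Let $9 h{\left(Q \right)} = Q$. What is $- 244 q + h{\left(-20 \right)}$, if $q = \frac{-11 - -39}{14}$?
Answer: $- \frac{4412}{9} \approx -490.22$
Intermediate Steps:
$h{\left(Q \right)} = \frac{Q}{9}$
$q = 2$ ($q = \left(-11 + 39\right) \frac{1}{14} = 28 \cdot \frac{1}{14} = 2$)
$- 244 q + h{\left(-20 \right)} = \left(-244\right) 2 + \frac{1}{9} \left(-20\right) = -488 - \frac{20}{9} = - \frac{4412}{9}$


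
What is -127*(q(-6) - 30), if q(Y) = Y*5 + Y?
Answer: 8382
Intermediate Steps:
q(Y) = 6*Y (q(Y) = 5*Y + Y = 6*Y)
-127*(q(-6) - 30) = -127*(6*(-6) - 30) = -127*(-36 - 30) = -127*(-66) = 8382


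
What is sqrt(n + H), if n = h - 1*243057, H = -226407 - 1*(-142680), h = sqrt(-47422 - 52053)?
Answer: sqrt(-326784 + 5*I*sqrt(3979)) ≈ 0.276 + 571.65*I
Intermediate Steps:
h = 5*I*sqrt(3979) (h = sqrt(-99475) = 5*I*sqrt(3979) ≈ 315.4*I)
H = -83727 (H = -226407 + 142680 = -83727)
n = -243057 + 5*I*sqrt(3979) (n = 5*I*sqrt(3979) - 1*243057 = 5*I*sqrt(3979) - 243057 = -243057 + 5*I*sqrt(3979) ≈ -2.4306e+5 + 315.4*I)
sqrt(n + H) = sqrt((-243057 + 5*I*sqrt(3979)) - 83727) = sqrt(-326784 + 5*I*sqrt(3979))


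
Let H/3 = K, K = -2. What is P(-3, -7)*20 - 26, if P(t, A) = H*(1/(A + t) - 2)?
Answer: 226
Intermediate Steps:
H = -6 (H = 3*(-2) = -6)
P(t, A) = 12 - 6/(A + t) (P(t, A) = -6*(1/(A + t) - 2) = -6*(-2 + 1/(A + t)) = 12 - 6/(A + t))
P(-3, -7)*20 - 26 = (6*(-1 + 2*(-7) + 2*(-3))/(-7 - 3))*20 - 26 = (6*(-1 - 14 - 6)/(-10))*20 - 26 = (6*(-1/10)*(-21))*20 - 26 = (63/5)*20 - 26 = 252 - 26 = 226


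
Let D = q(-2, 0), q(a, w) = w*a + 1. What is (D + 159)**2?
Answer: 25600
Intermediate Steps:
q(a, w) = 1 + a*w (q(a, w) = a*w + 1 = 1 + a*w)
D = 1 (D = 1 - 2*0 = 1 + 0 = 1)
(D + 159)**2 = (1 + 159)**2 = 160**2 = 25600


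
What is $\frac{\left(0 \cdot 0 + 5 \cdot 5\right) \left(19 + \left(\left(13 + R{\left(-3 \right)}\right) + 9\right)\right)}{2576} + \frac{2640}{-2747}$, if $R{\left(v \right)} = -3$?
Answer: $- \frac{2095495}{3538136} \approx -0.59226$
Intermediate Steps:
$\frac{\left(0 \cdot 0 + 5 \cdot 5\right) \left(19 + \left(\left(13 + R{\left(-3 \right)}\right) + 9\right)\right)}{2576} + \frac{2640}{-2747} = \frac{\left(0 \cdot 0 + 5 \cdot 5\right) \left(19 + \left(\left(13 - 3\right) + 9\right)\right)}{2576} + \frac{2640}{-2747} = \left(0 + 25\right) \left(19 + \left(10 + 9\right)\right) \frac{1}{2576} + 2640 \left(- \frac{1}{2747}\right) = 25 \left(19 + 19\right) \frac{1}{2576} - \frac{2640}{2747} = 25 \cdot 38 \cdot \frac{1}{2576} - \frac{2640}{2747} = 950 \cdot \frac{1}{2576} - \frac{2640}{2747} = \frac{475}{1288} - \frac{2640}{2747} = - \frac{2095495}{3538136}$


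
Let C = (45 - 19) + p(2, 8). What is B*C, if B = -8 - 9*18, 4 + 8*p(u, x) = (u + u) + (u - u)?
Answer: -4420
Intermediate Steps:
p(u, x) = -½ + u/4 (p(u, x) = -½ + ((u + u) + (u - u))/8 = -½ + (2*u + 0)/8 = -½ + (2*u)/8 = -½ + u/4)
C = 26 (C = (45 - 19) + (-½ + (¼)*2) = 26 + (-½ + ½) = 26 + 0 = 26)
B = -170 (B = -8 - 162 = -170)
B*C = -170*26 = -4420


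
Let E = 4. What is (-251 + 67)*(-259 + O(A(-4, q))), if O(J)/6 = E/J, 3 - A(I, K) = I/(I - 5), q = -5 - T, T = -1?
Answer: 45928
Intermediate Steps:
q = -4 (q = -5 - 1*(-1) = -5 + 1 = -4)
A(I, K) = 3 - I/(-5 + I) (A(I, K) = 3 - I/(I - 5) = 3 - I/(-5 + I))
O(J) = 24/J (O(J) = 6*(4/J) = 24/J)
(-251 + 67)*(-259 + O(A(-4, q))) = (-251 + 67)*(-259 + 24/(((-15 + 2*(-4))/(-5 - 4)))) = -184*(-259 + 24/(((-15 - 8)/(-9)))) = -184*(-259 + 24/((-1/9*(-23)))) = -184*(-259 + 24/(23/9)) = -184*(-259 + 24*(9/23)) = -184*(-259 + 216/23) = -184*(-5741/23) = 45928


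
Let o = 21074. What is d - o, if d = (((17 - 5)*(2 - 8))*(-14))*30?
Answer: 9166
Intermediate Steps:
d = 30240 (d = ((12*(-6))*(-14))*30 = -72*(-14)*30 = 1008*30 = 30240)
d - o = 30240 - 1*21074 = 30240 - 21074 = 9166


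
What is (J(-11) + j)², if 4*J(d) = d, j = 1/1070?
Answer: 34609689/4579600 ≈ 7.5574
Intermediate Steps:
j = 1/1070 ≈ 0.00093458
J(d) = d/4
(J(-11) + j)² = ((¼)*(-11) + 1/1070)² = (-11/4 + 1/1070)² = (-5883/2140)² = 34609689/4579600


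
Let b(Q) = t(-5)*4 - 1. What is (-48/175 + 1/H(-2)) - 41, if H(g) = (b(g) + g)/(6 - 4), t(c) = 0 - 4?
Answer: -137587/3325 ≈ -41.380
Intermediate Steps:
t(c) = -4
b(Q) = -17 (b(Q) = -4*4 - 1 = -16 - 1 = -17)
H(g) = -17/2 + g/2 (H(g) = (-17 + g)/(6 - 4) = (-17 + g)/2 = (-17 + g)*(½) = -17/2 + g/2)
(-48/175 + 1/H(-2)) - 41 = (-48/175 + 1/(-17/2 + (½)*(-2))) - 41 = (-48*1/175 + 1/(-17/2 - 1)) - 41 = (-48/175 + 1/(-19/2)) - 41 = (-48/175 - 2/19) - 41 = -1262/3325 - 41 = -137587/3325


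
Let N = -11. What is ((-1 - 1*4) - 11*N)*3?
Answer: 348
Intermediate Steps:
((-1 - 1*4) - 11*N)*3 = ((-1 - 1*4) - 11*(-11))*3 = ((-1 - 4) + 121)*3 = (-5 + 121)*3 = 116*3 = 348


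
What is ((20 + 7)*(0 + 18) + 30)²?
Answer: 266256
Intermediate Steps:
((20 + 7)*(0 + 18) + 30)² = (27*18 + 30)² = (486 + 30)² = 516² = 266256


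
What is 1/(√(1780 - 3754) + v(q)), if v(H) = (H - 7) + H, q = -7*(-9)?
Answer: 17/2305 - I*√1974/16135 ≈ 0.0073753 - 0.0027536*I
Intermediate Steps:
q = 63
v(H) = -7 + 2*H (v(H) = (-7 + H) + H = -7 + 2*H)
1/(√(1780 - 3754) + v(q)) = 1/(√(1780 - 3754) + (-7 + 2*63)) = 1/(√(-1974) + (-7 + 126)) = 1/(I*√1974 + 119) = 1/(119 + I*√1974)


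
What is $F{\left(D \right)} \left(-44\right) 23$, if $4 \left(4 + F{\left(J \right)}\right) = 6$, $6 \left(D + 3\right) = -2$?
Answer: $2530$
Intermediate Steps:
$D = - \frac{10}{3}$ ($D = -3 + \frac{1}{6} \left(-2\right) = -3 - \frac{1}{3} = - \frac{10}{3} \approx -3.3333$)
$F{\left(J \right)} = - \frac{5}{2}$ ($F{\left(J \right)} = -4 + \frac{1}{4} \cdot 6 = -4 + \frac{3}{2} = - \frac{5}{2}$)
$F{\left(D \right)} \left(-44\right) 23 = \left(- \frac{5}{2}\right) \left(-44\right) 23 = 110 \cdot 23 = 2530$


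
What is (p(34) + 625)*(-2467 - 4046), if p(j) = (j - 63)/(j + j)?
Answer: -276613623/68 ≈ -4.0678e+6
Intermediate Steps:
p(j) = (-63 + j)/(2*j) (p(j) = (-63 + j)/((2*j)) = (-63 + j)*(1/(2*j)) = (-63 + j)/(2*j))
(p(34) + 625)*(-2467 - 4046) = ((1/2)*(-63 + 34)/34 + 625)*(-2467 - 4046) = ((1/2)*(1/34)*(-29) + 625)*(-6513) = (-29/68 + 625)*(-6513) = (42471/68)*(-6513) = -276613623/68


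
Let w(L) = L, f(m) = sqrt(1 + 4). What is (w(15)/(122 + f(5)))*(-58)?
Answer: -106140/14879 + 870*sqrt(5)/14879 ≈ -7.0028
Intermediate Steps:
f(m) = sqrt(5)
(w(15)/(122 + f(5)))*(-58) = (15/(122 + sqrt(5)))*(-58) = -870/(122 + sqrt(5))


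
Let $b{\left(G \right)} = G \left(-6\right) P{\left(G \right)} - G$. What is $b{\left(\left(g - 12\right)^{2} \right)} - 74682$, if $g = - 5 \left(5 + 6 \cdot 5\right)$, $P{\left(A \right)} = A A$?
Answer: $-256567055360905$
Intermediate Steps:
$P{\left(A \right)} = A^{2}$
$g = -175$ ($g = - 5 \left(5 + 30\right) = \left(-5\right) 35 = -175$)
$b{\left(G \right)} = - G - 6 G^{3}$ ($b{\left(G \right)} = G \left(-6\right) G^{2} - G = - 6 G G^{2} - G = - 6 G^{3} - G = - G - 6 G^{3}$)
$b{\left(\left(g - 12\right)^{2} \right)} - 74682 = \left(- \left(-175 - 12\right)^{2} - 6 \left(\left(-175 - 12\right)^{2}\right)^{3}\right) - 74682 = \left(- \left(-187\right)^{2} - 6 \left(\left(-187\right)^{2}\right)^{3}\right) - 74682 = \left(\left(-1\right) 34969 - 6 \cdot 34969^{3}\right) - 74682 = \left(-34969 - 256567055251254\right) - 74682 = -256567055286223 - 74682 = -256567055360905$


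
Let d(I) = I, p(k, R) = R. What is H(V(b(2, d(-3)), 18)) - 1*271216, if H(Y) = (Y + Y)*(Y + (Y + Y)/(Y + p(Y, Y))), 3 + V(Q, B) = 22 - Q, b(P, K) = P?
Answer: -270604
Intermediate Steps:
V(Q, B) = 19 - Q (V(Q, B) = -3 + (22 - Q) = 19 - Q)
H(Y) = 2*Y*(1 + Y) (H(Y) = (Y + Y)*(Y + (Y + Y)/(Y + Y)) = (2*Y)*(Y + (2*Y)/((2*Y))) = (2*Y)*(Y + (2*Y)*(1/(2*Y))) = (2*Y)*(Y + 1) = (2*Y)*(1 + Y) = 2*Y*(1 + Y))
H(V(b(2, d(-3)), 18)) - 1*271216 = 2*(19 - 1*2)*(1 + (19 - 1*2)) - 1*271216 = 2*(19 - 2)*(1 + (19 - 2)) - 271216 = 2*17*(1 + 17) - 271216 = 2*17*18 - 271216 = 612 - 271216 = -270604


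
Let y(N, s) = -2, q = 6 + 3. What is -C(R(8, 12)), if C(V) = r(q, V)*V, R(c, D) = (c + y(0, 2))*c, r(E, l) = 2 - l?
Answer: 2208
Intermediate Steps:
q = 9
R(c, D) = c*(-2 + c) (R(c, D) = (c - 2)*c = (-2 + c)*c = c*(-2 + c))
C(V) = V*(2 - V) (C(V) = (2 - V)*V = V*(2 - V))
-C(R(8, 12)) = -8*(-2 + 8)*(2 - 8*(-2 + 8)) = -8*6*(2 - 8*6) = -48*(2 - 1*48) = -48*(2 - 48) = -48*(-46) = -1*(-2208) = 2208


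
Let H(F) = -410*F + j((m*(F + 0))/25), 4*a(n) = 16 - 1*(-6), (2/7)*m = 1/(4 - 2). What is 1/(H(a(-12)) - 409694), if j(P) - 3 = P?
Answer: -200/82389123 ≈ -2.4275e-6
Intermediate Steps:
m = 7/4 (m = 7/(2*(4 - 2)) = (7/2)/2 = (7/2)*(1/2) = 7/4 ≈ 1.7500)
a(n) = 11/2 (a(n) = (16 - 1*(-6))/4 = (16 + 6)/4 = (1/4)*22 = 11/2)
j(P) = 3 + P
H(F) = 3 - 40993*F/100 (H(F) = -410*F + (3 + (7*(F + 0)/4)/25) = -410*F + (3 + (7*F/4)*(1/25)) = -410*F + (3 + 7*F/100) = 3 - 40993*F/100)
1/(H(a(-12)) - 409694) = 1/((3 - 40993/100*11/2) - 409694) = 1/((3 - 450923/200) - 409694) = 1/(-450323/200 - 409694) = 1/(-82389123/200) = -200/82389123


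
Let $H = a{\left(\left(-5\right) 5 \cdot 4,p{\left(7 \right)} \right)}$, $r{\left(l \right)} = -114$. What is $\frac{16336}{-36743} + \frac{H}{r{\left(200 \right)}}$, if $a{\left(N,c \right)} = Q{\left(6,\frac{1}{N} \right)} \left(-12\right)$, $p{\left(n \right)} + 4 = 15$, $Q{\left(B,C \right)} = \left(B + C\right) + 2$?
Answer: $\frac{13838457}{34905850} \approx 0.39645$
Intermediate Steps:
$Q{\left(B,C \right)} = 2 + B + C$
$p{\left(n \right)} = 11$ ($p{\left(n \right)} = -4 + 15 = 11$)
$a{\left(N,c \right)} = -96 - \frac{12}{N}$ ($a{\left(N,c \right)} = \left(2 + 6 + \frac{1}{N}\right) \left(-12\right) = \left(8 + \frac{1}{N}\right) \left(-12\right) = -96 - \frac{12}{N}$)
$H = - \frac{2397}{25}$ ($H = -96 - \frac{12}{\left(-5\right) 5 \cdot 4} = -96 - \frac{12}{\left(-25\right) 4} = -96 - \frac{12}{-100} = -96 - - \frac{3}{25} = -96 + \frac{3}{25} = - \frac{2397}{25} \approx -95.88$)
$\frac{16336}{-36743} + \frac{H}{r{\left(200 \right)}} = \frac{16336}{-36743} - \frac{2397}{25 \left(-114\right)} = 16336 \left(- \frac{1}{36743}\right) - - \frac{799}{950} = - \frac{16336}{36743} + \frac{799}{950} = \frac{13838457}{34905850}$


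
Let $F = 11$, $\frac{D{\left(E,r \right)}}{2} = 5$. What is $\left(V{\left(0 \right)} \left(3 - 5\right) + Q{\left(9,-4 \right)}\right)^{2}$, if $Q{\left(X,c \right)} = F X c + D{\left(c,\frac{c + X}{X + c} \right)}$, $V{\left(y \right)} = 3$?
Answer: $153664$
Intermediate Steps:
$D{\left(E,r \right)} = 10$ ($D{\left(E,r \right)} = 2 \cdot 5 = 10$)
$Q{\left(X,c \right)} = 10 + 11 X c$ ($Q{\left(X,c \right)} = 11 X c + 10 = 10 + 11 X c$)
$\left(V{\left(0 \right)} \left(3 - 5\right) + Q{\left(9,-4 \right)}\right)^{2} = \left(3 \left(3 - 5\right) + \left(10 + 11 \cdot 9 \left(-4\right)\right)\right)^{2} = \left(3 \left(-2\right) + \left(10 - 396\right)\right)^{2} = \left(-6 - 386\right)^{2} = \left(-392\right)^{2} = 153664$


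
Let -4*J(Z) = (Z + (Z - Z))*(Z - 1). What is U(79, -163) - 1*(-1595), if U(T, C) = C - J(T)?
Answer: 5945/2 ≈ 2972.5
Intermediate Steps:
J(Z) = -Z*(-1 + Z)/4 (J(Z) = -(Z + (Z - Z))*(Z - 1)/4 = -(Z + 0)*(-1 + Z)/4 = -Z*(-1 + Z)/4)
U(T, C) = C - T*(1 - T)/4
U(79, -163) - 1*(-1595) = (-163 + (¼)*79*(-1 + 79)) - 1*(-1595) = (-163 + (¼)*79*78) + 1595 = (-163 + 3081/2) + 1595 = 2755/2 + 1595 = 5945/2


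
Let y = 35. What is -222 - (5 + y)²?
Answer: -1822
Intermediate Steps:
-222 - (5 + y)² = -222 - (5 + 35)² = -222 - 1*40² = -222 - 1*1600 = -222 - 1600 = -1822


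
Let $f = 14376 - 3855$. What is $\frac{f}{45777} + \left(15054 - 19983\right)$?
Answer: $- \frac{75208104}{15259} \approx -4928.8$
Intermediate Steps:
$f = 10521$ ($f = 14376 - 3855 = 10521$)
$\frac{f}{45777} + \left(15054 - 19983\right) = \frac{10521}{45777} + \left(15054 - 19983\right) = 10521 \cdot \frac{1}{45777} + \left(15054 - 19983\right) = \frac{3507}{15259} - 4929 = - \frac{75208104}{15259}$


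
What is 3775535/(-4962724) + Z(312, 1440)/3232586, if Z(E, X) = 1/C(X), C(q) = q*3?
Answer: -13181120908950119/17325826694205120 ≈ -0.76078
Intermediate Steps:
C(q) = 3*q
Z(E, X) = 1/(3*X)
3775535/(-4962724) + Z(312, 1440)/3232586 = 3775535/(-4962724) + ((1/3)/1440)/3232586 = 3775535*(-1/4962724) + ((1/3)*(1/1440))*(1/3232586) = -3775535/4962724 + (1/4320)*(1/3232586) = -3775535/4962724 + 1/13964771520 = -13181120908950119/17325826694205120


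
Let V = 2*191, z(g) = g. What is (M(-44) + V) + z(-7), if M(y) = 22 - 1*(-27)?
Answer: 424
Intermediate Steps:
V = 382
M(y) = 49 (M(y) = 22 + 27 = 49)
(M(-44) + V) + z(-7) = (49 + 382) - 7 = 431 - 7 = 424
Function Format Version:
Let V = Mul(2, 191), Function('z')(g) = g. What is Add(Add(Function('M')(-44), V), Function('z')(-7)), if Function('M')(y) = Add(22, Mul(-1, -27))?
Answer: 424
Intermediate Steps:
V = 382
Function('M')(y) = 49 (Function('M')(y) = Add(22, 27) = 49)
Add(Add(Function('M')(-44), V), Function('z')(-7)) = Add(Add(49, 382), -7) = Add(431, -7) = 424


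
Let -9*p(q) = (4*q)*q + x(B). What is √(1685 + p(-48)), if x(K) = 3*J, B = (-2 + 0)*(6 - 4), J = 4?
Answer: √5937/3 ≈ 25.684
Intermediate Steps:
B = -4 (B = -2*2 = -4)
x(K) = 12 (x(K) = 3*4 = 12)
p(q) = -4/3 - 4*q²/9 (p(q) = -((4*q)*q + 12)/9 = -(4*q² + 12)/9 = -(12 + 4*q²)/9 = -4/3 - 4*q²/9)
√(1685 + p(-48)) = √(1685 + (-4/3 - 4/9*(-48)²)) = √(1685 + (-4/3 - 4/9*2304)) = √(1685 + (-4/3 - 1024)) = √(1685 - 3076/3) = √(1979/3) = √5937/3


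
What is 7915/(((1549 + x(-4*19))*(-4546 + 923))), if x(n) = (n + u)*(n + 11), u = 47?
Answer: -7915/12441382 ≈ -0.00063618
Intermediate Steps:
x(n) = (11 + n)*(47 + n) (x(n) = (n + 47)*(n + 11) = (47 + n)*(11 + n) = (11 + n)*(47 + n))
7915/(((1549 + x(-4*19))*(-4546 + 923))) = 7915/(((1549 + (517 + (-4*19)² + 58*(-4*19)))*(-4546 + 923))) = 7915/(((1549 + (517 + (-76)² + 58*(-76)))*(-3623))) = 7915/(((1549 + (517 + 5776 - 4408))*(-3623))) = 7915/(((1549 + 1885)*(-3623))) = 7915/((3434*(-3623))) = 7915/(-12441382) = 7915*(-1/12441382) = -7915/12441382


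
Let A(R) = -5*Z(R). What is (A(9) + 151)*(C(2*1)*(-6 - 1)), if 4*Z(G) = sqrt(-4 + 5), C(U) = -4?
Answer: 4193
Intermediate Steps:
Z(G) = 1/4 (Z(G) = sqrt(-4 + 5)/4 = sqrt(1)/4 = (1/4)*1 = 1/4)
A(R) = -5/4 (A(R) = -5*1/4 = -5/4)
(A(9) + 151)*(C(2*1)*(-6 - 1)) = (-5/4 + 151)*(-4*(-6 - 1)) = 599*(-4*(-7))/4 = (599/4)*28 = 4193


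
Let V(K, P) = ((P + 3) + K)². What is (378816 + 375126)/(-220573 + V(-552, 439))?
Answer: -251314/69491 ≈ -3.6165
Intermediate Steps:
V(K, P) = (3 + K + P)² (V(K, P) = ((3 + P) + K)² = (3 + K + P)²)
(378816 + 375126)/(-220573 + V(-552, 439)) = (378816 + 375126)/(-220573 + (3 - 552 + 439)²) = 753942/(-220573 + (-110)²) = 753942/(-220573 + 12100) = 753942/(-208473) = 753942*(-1/208473) = -251314/69491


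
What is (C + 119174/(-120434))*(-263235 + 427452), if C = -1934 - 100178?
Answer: -1009760133646347/60217 ≈ -1.6769e+10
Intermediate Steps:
C = -102112
(C + 119174/(-120434))*(-263235 + 427452) = (-102112 + 119174/(-120434))*(-263235 + 427452) = (-102112 + 119174*(-1/120434))*164217 = (-102112 - 59587/60217)*164217 = -6148937891/60217*164217 = -1009760133646347/60217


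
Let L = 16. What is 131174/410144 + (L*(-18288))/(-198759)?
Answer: 24347238103/13586635216 ≈ 1.7920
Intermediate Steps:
131174/410144 + (L*(-18288))/(-198759) = 131174/410144 + (16*(-18288))/(-198759) = 131174*(1/410144) - 292608*(-1/198759) = 65587/205072 + 97536/66253 = 24347238103/13586635216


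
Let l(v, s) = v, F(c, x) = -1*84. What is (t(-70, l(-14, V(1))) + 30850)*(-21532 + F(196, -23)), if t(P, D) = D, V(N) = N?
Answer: -666550976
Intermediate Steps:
F(c, x) = -84
(t(-70, l(-14, V(1))) + 30850)*(-21532 + F(196, -23)) = (-14 + 30850)*(-21532 - 84) = 30836*(-21616) = -666550976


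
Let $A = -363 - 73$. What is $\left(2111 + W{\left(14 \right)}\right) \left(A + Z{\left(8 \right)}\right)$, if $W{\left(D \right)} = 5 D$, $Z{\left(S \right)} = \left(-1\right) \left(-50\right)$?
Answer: $-841866$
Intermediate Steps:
$A = -436$
$Z{\left(S \right)} = 50$
$\left(2111 + W{\left(14 \right)}\right) \left(A + Z{\left(8 \right)}\right) = \left(2111 + 5 \cdot 14\right) \left(-436 + 50\right) = \left(2111 + 70\right) \left(-386\right) = 2181 \left(-386\right) = -841866$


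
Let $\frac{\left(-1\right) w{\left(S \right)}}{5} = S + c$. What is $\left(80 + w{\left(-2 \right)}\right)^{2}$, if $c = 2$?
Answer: $6400$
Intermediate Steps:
$w{\left(S \right)} = -10 - 5 S$ ($w{\left(S \right)} = - 5 \left(S + 2\right) = - 5 \left(2 + S\right) = -10 - 5 S$)
$\left(80 + w{\left(-2 \right)}\right)^{2} = \left(80 - 0\right)^{2} = \left(80 + \left(-10 + 10\right)\right)^{2} = \left(80 + 0\right)^{2} = 80^{2} = 6400$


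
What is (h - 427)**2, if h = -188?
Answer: 378225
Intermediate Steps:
(h - 427)**2 = (-188 - 427)**2 = (-615)**2 = 378225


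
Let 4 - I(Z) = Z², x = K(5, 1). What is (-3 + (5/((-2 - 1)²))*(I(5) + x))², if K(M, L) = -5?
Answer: 24649/81 ≈ 304.31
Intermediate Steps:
x = -5
I(Z) = 4 - Z²
(-3 + (5/((-2 - 1)²))*(I(5) + x))² = (-3 + (5/((-2 - 1)²))*((4 - 1*5²) - 5))² = (-3 + (5/((-3)²))*((4 - 1*25) - 5))² = (-3 + (5/9)*((4 - 25) - 5))² = (-3 + (5*(⅑))*(-21 - 5))² = (-3 + (5/9)*(-26))² = (-3 - 130/9)² = (-157/9)² = 24649/81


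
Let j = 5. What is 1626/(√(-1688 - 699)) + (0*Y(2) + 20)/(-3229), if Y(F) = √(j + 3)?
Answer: -20/3229 - 1626*I*√2387/2387 ≈ -0.0061939 - 33.281*I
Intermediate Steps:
Y(F) = 2*√2 (Y(F) = √(5 + 3) = √8 = 2*√2)
1626/(√(-1688 - 699)) + (0*Y(2) + 20)/(-3229) = 1626/(√(-1688 - 699)) + (0*(2*√2) + 20)/(-3229) = 1626/(√(-2387)) + (0 + 20)*(-1/3229) = 1626/((I*√2387)) + 20*(-1/3229) = 1626*(-I*√2387/2387) - 20/3229 = -1626*I*√2387/2387 - 20/3229 = -20/3229 - 1626*I*√2387/2387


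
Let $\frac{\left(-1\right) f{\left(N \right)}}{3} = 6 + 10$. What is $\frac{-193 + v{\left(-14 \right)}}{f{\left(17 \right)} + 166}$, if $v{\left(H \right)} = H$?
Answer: $- \frac{207}{118} \approx -1.7542$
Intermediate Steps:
$f{\left(N \right)} = -48$ ($f{\left(N \right)} = - 3 \left(6 + 10\right) = \left(-3\right) 16 = -48$)
$\frac{-193 + v{\left(-14 \right)}}{f{\left(17 \right)} + 166} = \frac{-193 - 14}{-48 + 166} = - \frac{207}{118}$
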